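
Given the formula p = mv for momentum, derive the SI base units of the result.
Units of each symbol in p = mv:
  m (mass): kg
  v (velocity): m/s

Multiplying the contributions: [kg] · [m/s]
Adding exponents of each base unit: kg: 1, m: 1, s: -1
SI base units of momentum: kg·m/s

Answer: kg·m/s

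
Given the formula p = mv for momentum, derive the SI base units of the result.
Units of each symbol in p = mv:
  m (mass): kg
  v (velocity): m/s

Multiplying the contributions: [kg] · [m/s]
Adding exponents of each base unit: kg: 1, m: 1, s: -1
SI base units of momentum: kg·m/s

Answer: kg·m/s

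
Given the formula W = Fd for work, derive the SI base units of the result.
Units of each symbol in W = Fd:
  F (force): kg·m/s²
  d (displacement): m

Multiplying the contributions: [kg·m/s²] · [m]
Adding exponents of each base unit: kg: 1, m: 2, s: -2
SI base units of work: kg·m²/s²

Answer: kg·m²/s²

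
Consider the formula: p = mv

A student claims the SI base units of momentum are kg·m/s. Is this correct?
Units of each symbol in p = mv:
  m (mass): kg
  v (velocity): m/s

Multiplying the contributions: [kg] · [m/s]
Adding exponents of each base unit: kg: 1, m: 1, s: -1
SI base units of momentum: kg·m/s

The claimed units kg·m/s match the derived units, so the claim is correct.

Answer: Yes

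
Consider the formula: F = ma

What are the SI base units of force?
Units of each symbol in F = ma:
  m (mass): kg
  a (acceleration): m/s²

Multiplying the contributions: [kg] · [m/s²]
Adding exponents of each base unit: kg: 1, m: 1, s: -2
SI base units of force: kg·m/s²

Answer: kg·m/s²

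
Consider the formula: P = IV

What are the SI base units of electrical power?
Units of each symbol in P = IV:
  I (current): A
  V (voltage, in volts): kg·m²/(s³·A)

Multiplying the contributions: [A] · [kg·m²/(s³·A)]
Adding exponents of each base unit: kg: 1, m: 2, s: -3
SI base units of electrical power: kg·m²/s³

Answer: kg·m²/s³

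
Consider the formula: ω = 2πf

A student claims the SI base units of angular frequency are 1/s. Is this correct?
Units of each symbol in ω = 2πf:
  f (frequency): 1/s
  The factor 2π is dimensionless.

Multiplying the contributions: [1/s]
Adding exponents of each base unit: s: -1
SI base units of angular frequency: 1/s

The claimed units 1/s match the derived units, so the claim is correct.

Answer: Yes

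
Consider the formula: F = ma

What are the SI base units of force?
Units of each symbol in F = ma:
  m (mass): kg
  a (acceleration): m/s²

Multiplying the contributions: [kg] · [m/s²]
Adding exponents of each base unit: kg: 1, m: 1, s: -2
SI base units of force: kg·m/s²

Answer: kg·m/s²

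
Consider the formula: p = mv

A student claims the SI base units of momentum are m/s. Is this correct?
Units of each symbol in p = mv:
  m (mass): kg
  v (velocity): m/s

Multiplying the contributions: [kg] · [m/s]
Adding exponents of each base unit: kg: 1, m: 1, s: -1
SI base units of momentum: kg·m/s

The claimed units m/s (exponents m: 1, s: -1) do not match the derived units kg·m/s (exponents kg: 1, m: 1, s: -1), so the claim is incorrect.

Answer: No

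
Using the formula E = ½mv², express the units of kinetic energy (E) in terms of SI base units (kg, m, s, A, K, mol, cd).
Units of each symbol in E = ½mv²:
  m (mass): kg
  v (speed): m/s  → to the power 2, contributes m²/s²
  The factor ½ is dimensionless.

Multiplying the contributions: [kg] · [m²/s²]
Adding exponents of each base unit: kg: 1, m: 2, s: -2
SI base units of kinetic energy: kg·m²/s²

Answer: kg·m²/s²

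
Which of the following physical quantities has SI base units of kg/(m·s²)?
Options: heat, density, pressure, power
Checking the SI base units of each option:
  heat (Q = mcΔT): kg·m²/s²  ✗
  density (ρ = m/V): kg/m³  ✗
  pressure (P = F/A): kg/(m·s²)  ✓ matches
  power (P = W/t): kg·m²/s³  ✗

Only pressure has units kg/(m·s²).

Answer: pressure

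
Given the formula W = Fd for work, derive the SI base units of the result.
Units of each symbol in W = Fd:
  F (force): kg·m/s²
  d (displacement): m

Multiplying the contributions: [kg·m/s²] · [m]
Adding exponents of each base unit: kg: 1, m: 2, s: -2
SI base units of work: kg·m²/s²

Answer: kg·m²/s²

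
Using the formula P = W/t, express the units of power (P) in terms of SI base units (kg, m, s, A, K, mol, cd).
Units of each symbol in P = W/t:
  W (work): kg·m²/s²
  t (time): s  → in the denominator, contributes 1/s

Multiplying the contributions: [kg·m²/s²] · [1/s]
Adding exponents of each base unit: kg: 1, m: 2, s: -3
SI base units of power: kg·m²/s³

Answer: kg·m²/s³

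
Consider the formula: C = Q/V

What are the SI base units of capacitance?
Units of each symbol in C = Q/V:
  Q (charge, in coulombs): s·A
  V (voltage, in volts): kg·m²/(s³·A)  → in the denominator, contributes s³·A/(kg·m²)

Multiplying the contributions: [s·A] · [s³·A/(kg·m²)]
Adding exponents of each base unit: kg: -1, m: -2, s: 4, A: 2
SI base units of capacitance: s⁴·A²/(kg·m²)

Answer: s⁴·A²/(kg·m²)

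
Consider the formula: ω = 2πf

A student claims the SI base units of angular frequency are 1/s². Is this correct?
Units of each symbol in ω = 2πf:
  f (frequency): 1/s
  The factor 2π is dimensionless.

Multiplying the contributions: [1/s]
Adding exponents of each base unit: s: -1
SI base units of angular frequency: 1/s

The claimed units 1/s² (exponents s: -2) do not match the derived units 1/s (exponents s: -1), so the claim is incorrect.

Answer: No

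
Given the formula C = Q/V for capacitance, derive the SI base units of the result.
Units of each symbol in C = Q/V:
  Q (charge, in coulombs): s·A
  V (voltage, in volts): kg·m²/(s³·A)  → in the denominator, contributes s³·A/(kg·m²)

Multiplying the contributions: [s·A] · [s³·A/(kg·m²)]
Adding exponents of each base unit: kg: -1, m: -2, s: 4, A: 2
SI base units of capacitance: s⁴·A²/(kg·m²)

Answer: s⁴·A²/(kg·m²)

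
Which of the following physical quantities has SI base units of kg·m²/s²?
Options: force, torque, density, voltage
Checking the SI base units of each option:
  force (F = ma): kg·m/s²  ✗
  torque (τ = Fr): kg·m²/s²  ✓ matches
  density (ρ = m/V): kg/m³  ✗
  voltage (V = IR): kg·m²/(s³·A)  ✗

Only torque has units kg·m²/s².

Answer: torque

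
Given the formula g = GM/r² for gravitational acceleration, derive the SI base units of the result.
Units of each symbol in g = GM/r²:
  G (gravitational constant): m³/(kg·s²)
  M (mass): kg
  r (distance): m  → to the power 2 in the denominator, contributes 1/m²

Multiplying the contributions: [m³/(kg·s²)] · [kg] · [1/m²]
Adding exponents of each base unit: m: 1, s: -2
SI base units of gravitational acceleration: m/s²

Answer: m/s²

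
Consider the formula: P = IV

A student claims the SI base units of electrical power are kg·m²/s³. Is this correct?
Units of each symbol in P = IV:
  I (current): A
  V (voltage, in volts): kg·m²/(s³·A)

Multiplying the contributions: [A] · [kg·m²/(s³·A)]
Adding exponents of each base unit: kg: 1, m: 2, s: -3
SI base units of electrical power: kg·m²/s³

The claimed units kg·m²/s³ match the derived units, so the claim is correct.

Answer: Yes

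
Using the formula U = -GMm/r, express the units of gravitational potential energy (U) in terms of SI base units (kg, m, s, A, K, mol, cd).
Units of each symbol in U = -GMm/r:
  G (gravitational constant): m³/(kg·s²)
  M (mass): kg
  m (mass): kg
  r (distance): m  → in the denominator, contributes 1/m
  The minus sign does not affect the units.

Multiplying the contributions: [m³/(kg·s²)] · [kg] · [kg] · [1/m]
Adding exponents of each base unit: kg: 1, m: 2, s: -2
SI base units of gravitational potential energy: kg·m²/s²

Answer: kg·m²/s²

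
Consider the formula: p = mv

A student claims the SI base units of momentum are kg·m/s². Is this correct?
Units of each symbol in p = mv:
  m (mass): kg
  v (velocity): m/s

Multiplying the contributions: [kg] · [m/s]
Adding exponents of each base unit: kg: 1, m: 1, s: -1
SI base units of momentum: kg·m/s

The claimed units kg·m/s² (exponents kg: 1, m: 1, s: -2) do not match the derived units kg·m/s (exponents kg: 1, m: 1, s: -1), so the claim is incorrect.

Answer: No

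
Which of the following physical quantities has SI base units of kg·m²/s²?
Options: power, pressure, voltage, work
Checking the SI base units of each option:
  power (P = W/t): kg·m²/s³  ✗
  pressure (P = F/A): kg/(m·s²)  ✗
  voltage (V = IR): kg·m²/(s³·A)  ✗
  work (W = Fd): kg·m²/s²  ✓ matches

Only work has units kg·m²/s².

Answer: work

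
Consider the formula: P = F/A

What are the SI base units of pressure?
Units of each symbol in P = F/A:
  F (force): kg·m/s²
  A (area): m²  → in the denominator, contributes 1/m²

Multiplying the contributions: [kg·m/s²] · [1/m²]
Adding exponents of each base unit: kg: 1, m: -1, s: -2
SI base units of pressure: kg/(m·s²)

Answer: kg/(m·s²)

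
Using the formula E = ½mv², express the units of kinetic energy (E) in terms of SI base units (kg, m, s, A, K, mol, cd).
Units of each symbol in E = ½mv²:
  m (mass): kg
  v (speed): m/s  → to the power 2, contributes m²/s²
  The factor ½ is dimensionless.

Multiplying the contributions: [kg] · [m²/s²]
Adding exponents of each base unit: kg: 1, m: 2, s: -2
SI base units of kinetic energy: kg·m²/s²

Answer: kg·m²/s²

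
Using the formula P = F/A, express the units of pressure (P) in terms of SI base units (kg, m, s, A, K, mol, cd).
Units of each symbol in P = F/A:
  F (force): kg·m/s²
  A (area): m²  → in the denominator, contributes 1/m²

Multiplying the contributions: [kg·m/s²] · [1/m²]
Adding exponents of each base unit: kg: 1, m: -1, s: -2
SI base units of pressure: kg/(m·s²)

Answer: kg/(m·s²)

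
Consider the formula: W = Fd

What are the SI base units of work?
Units of each symbol in W = Fd:
  F (force): kg·m/s²
  d (displacement): m

Multiplying the contributions: [kg·m/s²] · [m]
Adding exponents of each base unit: kg: 1, m: 2, s: -2
SI base units of work: kg·m²/s²

Answer: kg·m²/s²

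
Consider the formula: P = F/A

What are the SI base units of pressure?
Units of each symbol in P = F/A:
  F (force): kg·m/s²
  A (area): m²  → in the denominator, contributes 1/m²

Multiplying the contributions: [kg·m/s²] · [1/m²]
Adding exponents of each base unit: kg: 1, m: -1, s: -2
SI base units of pressure: kg/(m·s²)

Answer: kg/(m·s²)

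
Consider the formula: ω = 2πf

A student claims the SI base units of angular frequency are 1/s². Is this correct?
Units of each symbol in ω = 2πf:
  f (frequency): 1/s
  The factor 2π is dimensionless.

Multiplying the contributions: [1/s]
Adding exponents of each base unit: s: -1
SI base units of angular frequency: 1/s

The claimed units 1/s² (exponents s: -2) do not match the derived units 1/s (exponents s: -1), so the claim is incorrect.

Answer: No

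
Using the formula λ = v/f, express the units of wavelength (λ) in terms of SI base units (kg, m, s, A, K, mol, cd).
Units of each symbol in λ = v/f:
  v (wave speed): m/s
  f (frequency): 1/s  → in the denominator, contributes s

Multiplying the contributions: [m/s] · [s]
Adding exponents of each base unit: m: 1
SI base units of wavelength: m

Answer: m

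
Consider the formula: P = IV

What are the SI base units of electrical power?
Units of each symbol in P = IV:
  I (current): A
  V (voltage, in volts): kg·m²/(s³·A)

Multiplying the contributions: [A] · [kg·m²/(s³·A)]
Adding exponents of each base unit: kg: 1, m: 2, s: -3
SI base units of electrical power: kg·m²/s³

Answer: kg·m²/s³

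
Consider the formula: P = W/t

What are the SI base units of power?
Units of each symbol in P = W/t:
  W (work): kg·m²/s²
  t (time): s  → in the denominator, contributes 1/s

Multiplying the contributions: [kg·m²/s²] · [1/s]
Adding exponents of each base unit: kg: 1, m: 2, s: -3
SI base units of power: kg·m²/s³

Answer: kg·m²/s³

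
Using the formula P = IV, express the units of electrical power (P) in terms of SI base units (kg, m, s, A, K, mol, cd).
Units of each symbol in P = IV:
  I (current): A
  V (voltage, in volts): kg·m²/(s³·A)

Multiplying the contributions: [A] · [kg·m²/(s³·A)]
Adding exponents of each base unit: kg: 1, m: 2, s: -3
SI base units of electrical power: kg·m²/s³

Answer: kg·m²/s³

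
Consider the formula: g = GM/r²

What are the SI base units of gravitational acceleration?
Units of each symbol in g = GM/r²:
  G (gravitational constant): m³/(kg·s²)
  M (mass): kg
  r (distance): m  → to the power 2 in the denominator, contributes 1/m²

Multiplying the contributions: [m³/(kg·s²)] · [kg] · [1/m²]
Adding exponents of each base unit: m: 1, s: -2
SI base units of gravitational acceleration: m/s²

Answer: m/s²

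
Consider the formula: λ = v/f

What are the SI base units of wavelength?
Units of each symbol in λ = v/f:
  v (wave speed): m/s
  f (frequency): 1/s  → in the denominator, contributes s

Multiplying the contributions: [m/s] · [s]
Adding exponents of each base unit: m: 1
SI base units of wavelength: m

Answer: m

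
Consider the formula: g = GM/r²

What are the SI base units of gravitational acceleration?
Units of each symbol in g = GM/r²:
  G (gravitational constant): m³/(kg·s²)
  M (mass): kg
  r (distance): m  → to the power 2 in the denominator, contributes 1/m²

Multiplying the contributions: [m³/(kg·s²)] · [kg] · [1/m²]
Adding exponents of each base unit: m: 1, s: -2
SI base units of gravitational acceleration: m/s²

Answer: m/s²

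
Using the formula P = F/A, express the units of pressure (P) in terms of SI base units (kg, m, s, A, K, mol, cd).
Units of each symbol in P = F/A:
  F (force): kg·m/s²
  A (area): m²  → in the denominator, contributes 1/m²

Multiplying the contributions: [kg·m/s²] · [1/m²]
Adding exponents of each base unit: kg: 1, m: -1, s: -2
SI base units of pressure: kg/(m·s²)

Answer: kg/(m·s²)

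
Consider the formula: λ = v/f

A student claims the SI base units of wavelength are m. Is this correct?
Units of each symbol in λ = v/f:
  v (wave speed): m/s
  f (frequency): 1/s  → in the denominator, contributes s

Multiplying the contributions: [m/s] · [s]
Adding exponents of each base unit: m: 1
SI base units of wavelength: m

The claimed units m match the derived units, so the claim is correct.

Answer: Yes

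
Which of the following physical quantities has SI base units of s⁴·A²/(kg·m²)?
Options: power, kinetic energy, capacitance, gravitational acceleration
Checking the SI base units of each option:
  power (P = W/t): kg·m²/s³  ✗
  kinetic energy (E = ½mv²): kg·m²/s²  ✗
  capacitance (C = Q/V): s⁴·A²/(kg·m²)  ✓ matches
  gravitational acceleration (g = GM/r²): m/s²  ✗

Only capacitance has units s⁴·A²/(kg·m²).

Answer: capacitance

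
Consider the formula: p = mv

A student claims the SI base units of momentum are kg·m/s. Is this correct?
Units of each symbol in p = mv:
  m (mass): kg
  v (velocity): m/s

Multiplying the contributions: [kg] · [m/s]
Adding exponents of each base unit: kg: 1, m: 1, s: -1
SI base units of momentum: kg·m/s

The claimed units kg·m/s match the derived units, so the claim is correct.

Answer: Yes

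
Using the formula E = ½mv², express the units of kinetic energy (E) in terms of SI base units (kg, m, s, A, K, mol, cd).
Units of each symbol in E = ½mv²:
  m (mass): kg
  v (speed): m/s  → to the power 2, contributes m²/s²
  The factor ½ is dimensionless.

Multiplying the contributions: [kg] · [m²/s²]
Adding exponents of each base unit: kg: 1, m: 2, s: -2
SI base units of kinetic energy: kg·m²/s²

Answer: kg·m²/s²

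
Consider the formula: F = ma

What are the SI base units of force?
Units of each symbol in F = ma:
  m (mass): kg
  a (acceleration): m/s²

Multiplying the contributions: [kg] · [m/s²]
Adding exponents of each base unit: kg: 1, m: 1, s: -2
SI base units of force: kg·m/s²

Answer: kg·m/s²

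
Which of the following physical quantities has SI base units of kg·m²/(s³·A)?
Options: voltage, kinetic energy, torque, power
Checking the SI base units of each option:
  voltage (V = IR): kg·m²/(s³·A)  ✓ matches
  kinetic energy (E = ½mv²): kg·m²/s²  ✗
  torque (τ = Fr): kg·m²/s²  ✗
  power (P = W/t): kg·m²/s³  ✗

Only voltage has units kg·m²/(s³·A).

Answer: voltage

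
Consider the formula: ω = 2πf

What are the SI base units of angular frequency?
Units of each symbol in ω = 2πf:
  f (frequency): 1/s
  The factor 2π is dimensionless.

Multiplying the contributions: [1/s]
Adding exponents of each base unit: s: -1
SI base units of angular frequency: 1/s

Answer: 1/s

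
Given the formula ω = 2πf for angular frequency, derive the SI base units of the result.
Units of each symbol in ω = 2πf:
  f (frequency): 1/s
  The factor 2π is dimensionless.

Multiplying the contributions: [1/s]
Adding exponents of each base unit: s: -1
SI base units of angular frequency: 1/s

Answer: 1/s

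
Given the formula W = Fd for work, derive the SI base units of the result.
Units of each symbol in W = Fd:
  F (force): kg·m/s²
  d (displacement): m

Multiplying the contributions: [kg·m/s²] · [m]
Adding exponents of each base unit: kg: 1, m: 2, s: -2
SI base units of work: kg·m²/s²

Answer: kg·m²/s²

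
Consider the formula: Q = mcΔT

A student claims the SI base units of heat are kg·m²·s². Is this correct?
Units of each symbol in Q = mcΔT:
  m (mass): kg
  c (specific heat capacity, in J/(kg·K)): m²/(s²·K)
  ΔT (temperature change): K

Multiplying the contributions: [kg] · [m²/(s²·K)] · [K]
Adding exponents of each base unit: kg: 1, m: 2, s: -2
SI base units of heat: kg·m²/s²

The claimed units kg·m²·s² (exponents kg: 1, m: 2, s: 2) do not match the derived units kg·m²/s² (exponents kg: 1, m: 2, s: -2), so the claim is incorrect.

Answer: No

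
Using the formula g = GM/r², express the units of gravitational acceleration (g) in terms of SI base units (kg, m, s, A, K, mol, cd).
Units of each symbol in g = GM/r²:
  G (gravitational constant): m³/(kg·s²)
  M (mass): kg
  r (distance): m  → to the power 2 in the denominator, contributes 1/m²

Multiplying the contributions: [m³/(kg·s²)] · [kg] · [1/m²]
Adding exponents of each base unit: m: 1, s: -2
SI base units of gravitational acceleration: m/s²

Answer: m/s²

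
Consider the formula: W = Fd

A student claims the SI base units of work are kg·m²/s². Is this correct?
Units of each symbol in W = Fd:
  F (force): kg·m/s²
  d (displacement): m

Multiplying the contributions: [kg·m/s²] · [m]
Adding exponents of each base unit: kg: 1, m: 2, s: -2
SI base units of work: kg·m²/s²

The claimed units kg·m²/s² match the derived units, so the claim is correct.

Answer: Yes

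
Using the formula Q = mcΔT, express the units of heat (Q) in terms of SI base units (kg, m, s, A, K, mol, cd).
Units of each symbol in Q = mcΔT:
  m (mass): kg
  c (specific heat capacity, in J/(kg·K)): m²/(s²·K)
  ΔT (temperature change): K

Multiplying the contributions: [kg] · [m²/(s²·K)] · [K]
Adding exponents of each base unit: kg: 1, m: 2, s: -2
SI base units of heat: kg·m²/s²

Answer: kg·m²/s²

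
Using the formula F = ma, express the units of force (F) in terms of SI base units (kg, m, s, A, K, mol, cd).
Units of each symbol in F = ma:
  m (mass): kg
  a (acceleration): m/s²

Multiplying the contributions: [kg] · [m/s²]
Adding exponents of each base unit: kg: 1, m: 1, s: -2
SI base units of force: kg·m/s²

Answer: kg·m/s²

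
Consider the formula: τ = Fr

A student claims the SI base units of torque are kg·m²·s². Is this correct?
Units of each symbol in τ = Fr:
  F (force): kg·m/s²
  r (lever arm): m

Multiplying the contributions: [kg·m/s²] · [m]
Adding exponents of each base unit: kg: 1, m: 2, s: -2
SI base units of torque: kg·m²/s²

The claimed units kg·m²·s² (exponents kg: 1, m: 2, s: 2) do not match the derived units kg·m²/s² (exponents kg: 1, m: 2, s: -2), so the claim is incorrect.

Answer: No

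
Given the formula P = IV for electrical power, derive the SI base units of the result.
Units of each symbol in P = IV:
  I (current): A
  V (voltage, in volts): kg·m²/(s³·A)

Multiplying the contributions: [A] · [kg·m²/(s³·A)]
Adding exponents of each base unit: kg: 1, m: 2, s: -3
SI base units of electrical power: kg·m²/s³

Answer: kg·m²/s³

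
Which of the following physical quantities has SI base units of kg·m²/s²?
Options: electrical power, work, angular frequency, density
Checking the SI base units of each option:
  electrical power (P = IV): kg·m²/s³  ✗
  work (W = Fd): kg·m²/s²  ✓ matches
  angular frequency (ω = 2πf): 1/s  ✗
  density (ρ = m/V): kg/m³  ✗

Only work has units kg·m²/s².

Answer: work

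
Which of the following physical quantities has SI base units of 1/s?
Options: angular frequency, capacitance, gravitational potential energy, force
Checking the SI base units of each option:
  angular frequency (ω = 2πf): 1/s  ✓ matches
  capacitance (C = Q/V): s⁴·A²/(kg·m²)  ✗
  gravitational potential energy (U = -GMm/r): kg·m²/s²  ✗
  force (F = ma): kg·m/s²  ✗

Only angular frequency has units 1/s.

Answer: angular frequency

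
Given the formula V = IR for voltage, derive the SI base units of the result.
Units of each symbol in V = IR:
  I (current): A
  R (resistance, in ohms): kg·m²/(s³·A²)

Multiplying the contributions: [A] · [kg·m²/(s³·A²)]
Adding exponents of each base unit: kg: 1, m: 2, s: -3, A: -1
SI base units of voltage: kg·m²/(s³·A)

Answer: kg·m²/(s³·A)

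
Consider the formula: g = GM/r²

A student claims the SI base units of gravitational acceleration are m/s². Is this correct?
Units of each symbol in g = GM/r²:
  G (gravitational constant): m³/(kg·s²)
  M (mass): kg
  r (distance): m  → to the power 2 in the denominator, contributes 1/m²

Multiplying the contributions: [m³/(kg·s²)] · [kg] · [1/m²]
Adding exponents of each base unit: m: 1, s: -2
SI base units of gravitational acceleration: m/s²

The claimed units m/s² match the derived units, so the claim is correct.

Answer: Yes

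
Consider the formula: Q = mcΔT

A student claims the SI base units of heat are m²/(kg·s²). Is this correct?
Units of each symbol in Q = mcΔT:
  m (mass): kg
  c (specific heat capacity, in J/(kg·K)): m²/(s²·K)
  ΔT (temperature change): K

Multiplying the contributions: [kg] · [m²/(s²·K)] · [K]
Adding exponents of each base unit: kg: 1, m: 2, s: -2
SI base units of heat: kg·m²/s²

The claimed units m²/(kg·s²) (exponents kg: -1, m: 2, s: -2) do not match the derived units kg·m²/s² (exponents kg: 1, m: 2, s: -2), so the claim is incorrect.

Answer: No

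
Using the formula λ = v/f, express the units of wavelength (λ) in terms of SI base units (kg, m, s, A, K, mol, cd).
Units of each symbol in λ = v/f:
  v (wave speed): m/s
  f (frequency): 1/s  → in the denominator, contributes s

Multiplying the contributions: [m/s] · [s]
Adding exponents of each base unit: m: 1
SI base units of wavelength: m

Answer: m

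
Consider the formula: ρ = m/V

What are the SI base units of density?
Units of each symbol in ρ = m/V:
  m (mass): kg
  V (volume): m³  → in the denominator, contributes 1/m³

Multiplying the contributions: [kg] · [1/m³]
Adding exponents of each base unit: kg: 1, m: -3
SI base units of density: kg/m³

Answer: kg/m³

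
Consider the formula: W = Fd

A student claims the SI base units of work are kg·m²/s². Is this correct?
Units of each symbol in W = Fd:
  F (force): kg·m/s²
  d (displacement): m

Multiplying the contributions: [kg·m/s²] · [m]
Adding exponents of each base unit: kg: 1, m: 2, s: -2
SI base units of work: kg·m²/s²

The claimed units kg·m²/s² match the derived units, so the claim is correct.

Answer: Yes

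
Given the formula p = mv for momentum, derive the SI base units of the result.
Units of each symbol in p = mv:
  m (mass): kg
  v (velocity): m/s

Multiplying the contributions: [kg] · [m/s]
Adding exponents of each base unit: kg: 1, m: 1, s: -1
SI base units of momentum: kg·m/s

Answer: kg·m/s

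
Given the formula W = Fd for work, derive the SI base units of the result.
Units of each symbol in W = Fd:
  F (force): kg·m/s²
  d (displacement): m

Multiplying the contributions: [kg·m/s²] · [m]
Adding exponents of each base unit: kg: 1, m: 2, s: -2
SI base units of work: kg·m²/s²

Answer: kg·m²/s²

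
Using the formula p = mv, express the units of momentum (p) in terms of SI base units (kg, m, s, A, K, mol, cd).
Units of each symbol in p = mv:
  m (mass): kg
  v (velocity): m/s

Multiplying the contributions: [kg] · [m/s]
Adding exponents of each base unit: kg: 1, m: 1, s: -1
SI base units of momentum: kg·m/s

Answer: kg·m/s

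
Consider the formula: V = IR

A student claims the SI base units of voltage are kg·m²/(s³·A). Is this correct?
Units of each symbol in V = IR:
  I (current): A
  R (resistance, in ohms): kg·m²/(s³·A²)

Multiplying the contributions: [A] · [kg·m²/(s³·A²)]
Adding exponents of each base unit: kg: 1, m: 2, s: -3, A: -1
SI base units of voltage: kg·m²/(s³·A)

The claimed units kg·m²/(s³·A) match the derived units, so the claim is correct.

Answer: Yes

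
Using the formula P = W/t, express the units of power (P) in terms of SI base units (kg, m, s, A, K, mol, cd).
Units of each symbol in P = W/t:
  W (work): kg·m²/s²
  t (time): s  → in the denominator, contributes 1/s

Multiplying the contributions: [kg·m²/s²] · [1/s]
Adding exponents of each base unit: kg: 1, m: 2, s: -3
SI base units of power: kg·m²/s³

Answer: kg·m²/s³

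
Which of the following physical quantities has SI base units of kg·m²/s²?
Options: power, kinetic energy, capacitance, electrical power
Checking the SI base units of each option:
  power (P = W/t): kg·m²/s³  ✗
  kinetic energy (E = ½mv²): kg·m²/s²  ✓ matches
  capacitance (C = Q/V): s⁴·A²/(kg·m²)  ✗
  electrical power (P = IV): kg·m²/s³  ✗

Only kinetic energy has units kg·m²/s².

Answer: kinetic energy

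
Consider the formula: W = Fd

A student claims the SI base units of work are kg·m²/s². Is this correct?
Units of each symbol in W = Fd:
  F (force): kg·m/s²
  d (displacement): m

Multiplying the contributions: [kg·m/s²] · [m]
Adding exponents of each base unit: kg: 1, m: 2, s: -2
SI base units of work: kg·m²/s²

The claimed units kg·m²/s² match the derived units, so the claim is correct.

Answer: Yes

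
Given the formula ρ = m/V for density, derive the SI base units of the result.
Units of each symbol in ρ = m/V:
  m (mass): kg
  V (volume): m³  → in the denominator, contributes 1/m³

Multiplying the contributions: [kg] · [1/m³]
Adding exponents of each base unit: kg: 1, m: -3
SI base units of density: kg/m³

Answer: kg/m³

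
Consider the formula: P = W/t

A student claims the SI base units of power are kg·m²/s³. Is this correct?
Units of each symbol in P = W/t:
  W (work): kg·m²/s²
  t (time): s  → in the denominator, contributes 1/s

Multiplying the contributions: [kg·m²/s²] · [1/s]
Adding exponents of each base unit: kg: 1, m: 2, s: -3
SI base units of power: kg·m²/s³

The claimed units kg·m²/s³ match the derived units, so the claim is correct.

Answer: Yes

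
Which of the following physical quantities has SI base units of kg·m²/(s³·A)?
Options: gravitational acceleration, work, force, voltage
Checking the SI base units of each option:
  gravitational acceleration (g = GM/r²): m/s²  ✗
  work (W = Fd): kg·m²/s²  ✗
  force (F = ma): kg·m/s²  ✗
  voltage (V = IR): kg·m²/(s³·A)  ✓ matches

Only voltage has units kg·m²/(s³·A).

Answer: voltage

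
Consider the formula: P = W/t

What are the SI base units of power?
Units of each symbol in P = W/t:
  W (work): kg·m²/s²
  t (time): s  → in the denominator, contributes 1/s

Multiplying the contributions: [kg·m²/s²] · [1/s]
Adding exponents of each base unit: kg: 1, m: 2, s: -3
SI base units of power: kg·m²/s³

Answer: kg·m²/s³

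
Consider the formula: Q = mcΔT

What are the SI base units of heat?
Units of each symbol in Q = mcΔT:
  m (mass): kg
  c (specific heat capacity, in J/(kg·K)): m²/(s²·K)
  ΔT (temperature change): K

Multiplying the contributions: [kg] · [m²/(s²·K)] · [K]
Adding exponents of each base unit: kg: 1, m: 2, s: -2
SI base units of heat: kg·m²/s²

Answer: kg·m²/s²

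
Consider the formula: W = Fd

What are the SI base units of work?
Units of each symbol in W = Fd:
  F (force): kg·m/s²
  d (displacement): m

Multiplying the contributions: [kg·m/s²] · [m]
Adding exponents of each base unit: kg: 1, m: 2, s: -2
SI base units of work: kg·m²/s²

Answer: kg·m²/s²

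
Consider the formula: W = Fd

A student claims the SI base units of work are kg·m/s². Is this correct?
Units of each symbol in W = Fd:
  F (force): kg·m/s²
  d (displacement): m

Multiplying the contributions: [kg·m/s²] · [m]
Adding exponents of each base unit: kg: 1, m: 2, s: -2
SI base units of work: kg·m²/s²

The claimed units kg·m/s² (exponents kg: 1, m: 1, s: -2) do not match the derived units kg·m²/s² (exponents kg: 1, m: 2, s: -2), so the claim is incorrect.

Answer: No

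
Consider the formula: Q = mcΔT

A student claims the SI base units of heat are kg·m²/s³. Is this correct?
Units of each symbol in Q = mcΔT:
  m (mass): kg
  c (specific heat capacity, in J/(kg·K)): m²/(s²·K)
  ΔT (temperature change): K

Multiplying the contributions: [kg] · [m²/(s²·K)] · [K]
Adding exponents of each base unit: kg: 1, m: 2, s: -2
SI base units of heat: kg·m²/s²

The claimed units kg·m²/s³ (exponents kg: 1, m: 2, s: -3) do not match the derived units kg·m²/s² (exponents kg: 1, m: 2, s: -2), so the claim is incorrect.

Answer: No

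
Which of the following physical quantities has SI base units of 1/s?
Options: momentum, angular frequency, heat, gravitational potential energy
Checking the SI base units of each option:
  momentum (p = mv): kg·m/s  ✗
  angular frequency (ω = 2πf): 1/s  ✓ matches
  heat (Q = mcΔT): kg·m²/s²  ✗
  gravitational potential energy (U = -GMm/r): kg·m²/s²  ✗

Only angular frequency has units 1/s.

Answer: angular frequency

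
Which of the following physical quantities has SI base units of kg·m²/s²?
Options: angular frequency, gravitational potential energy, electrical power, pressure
Checking the SI base units of each option:
  angular frequency (ω = 2πf): 1/s  ✗
  gravitational potential energy (U = -GMm/r): kg·m²/s²  ✓ matches
  electrical power (P = IV): kg·m²/s³  ✗
  pressure (P = F/A): kg/(m·s²)  ✗

Only gravitational potential energy has units kg·m²/s².

Answer: gravitational potential energy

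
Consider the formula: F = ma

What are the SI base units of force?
Units of each symbol in F = ma:
  m (mass): kg
  a (acceleration): m/s²

Multiplying the contributions: [kg] · [m/s²]
Adding exponents of each base unit: kg: 1, m: 1, s: -2
SI base units of force: kg·m/s²

Answer: kg·m/s²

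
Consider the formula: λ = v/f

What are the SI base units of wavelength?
Units of each symbol in λ = v/f:
  v (wave speed): m/s
  f (frequency): 1/s  → in the denominator, contributes s

Multiplying the contributions: [m/s] · [s]
Adding exponents of each base unit: m: 1
SI base units of wavelength: m

Answer: m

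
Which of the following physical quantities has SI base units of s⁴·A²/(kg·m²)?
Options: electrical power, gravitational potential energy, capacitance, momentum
Checking the SI base units of each option:
  electrical power (P = IV): kg·m²/s³  ✗
  gravitational potential energy (U = -GMm/r): kg·m²/s²  ✗
  capacitance (C = Q/V): s⁴·A²/(kg·m²)  ✓ matches
  momentum (p = mv): kg·m/s  ✗

Only capacitance has units s⁴·A²/(kg·m²).

Answer: capacitance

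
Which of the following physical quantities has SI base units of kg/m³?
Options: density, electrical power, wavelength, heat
Checking the SI base units of each option:
  density (ρ = m/V): kg/m³  ✓ matches
  electrical power (P = IV): kg·m²/s³  ✗
  wavelength (λ = v/f): m  ✗
  heat (Q = mcΔT): kg·m²/s²  ✗

Only density has units kg/m³.

Answer: density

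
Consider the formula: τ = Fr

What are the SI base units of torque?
Units of each symbol in τ = Fr:
  F (force): kg·m/s²
  r (lever arm): m

Multiplying the contributions: [kg·m/s²] · [m]
Adding exponents of each base unit: kg: 1, m: 2, s: -2
SI base units of torque: kg·m²/s²

Answer: kg·m²/s²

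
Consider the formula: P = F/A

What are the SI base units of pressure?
Units of each symbol in P = F/A:
  F (force): kg·m/s²
  A (area): m²  → in the denominator, contributes 1/m²

Multiplying the contributions: [kg·m/s²] · [1/m²]
Adding exponents of each base unit: kg: 1, m: -1, s: -2
SI base units of pressure: kg/(m·s²)

Answer: kg/(m·s²)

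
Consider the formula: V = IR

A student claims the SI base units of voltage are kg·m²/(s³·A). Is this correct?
Units of each symbol in V = IR:
  I (current): A
  R (resistance, in ohms): kg·m²/(s³·A²)

Multiplying the contributions: [A] · [kg·m²/(s³·A²)]
Adding exponents of each base unit: kg: 1, m: 2, s: -3, A: -1
SI base units of voltage: kg·m²/(s³·A)

The claimed units kg·m²/(s³·A) match the derived units, so the claim is correct.

Answer: Yes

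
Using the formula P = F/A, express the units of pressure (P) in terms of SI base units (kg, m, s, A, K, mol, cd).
Units of each symbol in P = F/A:
  F (force): kg·m/s²
  A (area): m²  → in the denominator, contributes 1/m²

Multiplying the contributions: [kg·m/s²] · [1/m²]
Adding exponents of each base unit: kg: 1, m: -1, s: -2
SI base units of pressure: kg/(m·s²)

Answer: kg/(m·s²)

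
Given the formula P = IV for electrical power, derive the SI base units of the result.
Units of each symbol in P = IV:
  I (current): A
  V (voltage, in volts): kg·m²/(s³·A)

Multiplying the contributions: [A] · [kg·m²/(s³·A)]
Adding exponents of each base unit: kg: 1, m: 2, s: -3
SI base units of electrical power: kg·m²/s³

Answer: kg·m²/s³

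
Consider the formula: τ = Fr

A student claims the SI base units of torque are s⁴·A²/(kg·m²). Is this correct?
Units of each symbol in τ = Fr:
  F (force): kg·m/s²
  r (lever arm): m

Multiplying the contributions: [kg·m/s²] · [m]
Adding exponents of each base unit: kg: 1, m: 2, s: -2
SI base units of torque: kg·m²/s²

The claimed units s⁴·A²/(kg·m²) (exponents kg: -1, m: -2, s: 4, A: 2) do not match the derived units kg·m²/s² (exponents kg: 1, m: 2, s: -2), so the claim is incorrect.

Answer: No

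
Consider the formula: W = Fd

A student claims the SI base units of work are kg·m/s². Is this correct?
Units of each symbol in W = Fd:
  F (force): kg·m/s²
  d (displacement): m

Multiplying the contributions: [kg·m/s²] · [m]
Adding exponents of each base unit: kg: 1, m: 2, s: -2
SI base units of work: kg·m²/s²

The claimed units kg·m/s² (exponents kg: 1, m: 1, s: -2) do not match the derived units kg·m²/s² (exponents kg: 1, m: 2, s: -2), so the claim is incorrect.

Answer: No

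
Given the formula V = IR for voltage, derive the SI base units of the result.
Units of each symbol in V = IR:
  I (current): A
  R (resistance, in ohms): kg·m²/(s³·A²)

Multiplying the contributions: [A] · [kg·m²/(s³·A²)]
Adding exponents of each base unit: kg: 1, m: 2, s: -3, A: -1
SI base units of voltage: kg·m²/(s³·A)

Answer: kg·m²/(s³·A)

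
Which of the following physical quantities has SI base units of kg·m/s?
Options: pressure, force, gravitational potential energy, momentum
Checking the SI base units of each option:
  pressure (P = F/A): kg/(m·s²)  ✗
  force (F = ma): kg·m/s²  ✗
  gravitational potential energy (U = -GMm/r): kg·m²/s²  ✗
  momentum (p = mv): kg·m/s  ✓ matches

Only momentum has units kg·m/s.

Answer: momentum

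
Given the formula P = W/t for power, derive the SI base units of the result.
Units of each symbol in P = W/t:
  W (work): kg·m²/s²
  t (time): s  → in the denominator, contributes 1/s

Multiplying the contributions: [kg·m²/s²] · [1/s]
Adding exponents of each base unit: kg: 1, m: 2, s: -3
SI base units of power: kg·m²/s³

Answer: kg·m²/s³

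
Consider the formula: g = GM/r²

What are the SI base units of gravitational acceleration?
Units of each symbol in g = GM/r²:
  G (gravitational constant): m³/(kg·s²)
  M (mass): kg
  r (distance): m  → to the power 2 in the denominator, contributes 1/m²

Multiplying the contributions: [m³/(kg·s²)] · [kg] · [1/m²]
Adding exponents of each base unit: m: 1, s: -2
SI base units of gravitational acceleration: m/s²

Answer: m/s²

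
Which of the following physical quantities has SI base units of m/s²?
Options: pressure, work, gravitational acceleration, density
Checking the SI base units of each option:
  pressure (P = F/A): kg/(m·s²)  ✗
  work (W = Fd): kg·m²/s²  ✗
  gravitational acceleration (g = GM/r²): m/s²  ✓ matches
  density (ρ = m/V): kg/m³  ✗

Only gravitational acceleration has units m/s².

Answer: gravitational acceleration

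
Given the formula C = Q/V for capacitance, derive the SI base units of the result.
Units of each symbol in C = Q/V:
  Q (charge, in coulombs): s·A
  V (voltage, in volts): kg·m²/(s³·A)  → in the denominator, contributes s³·A/(kg·m²)

Multiplying the contributions: [s·A] · [s³·A/(kg·m²)]
Adding exponents of each base unit: kg: -1, m: -2, s: 4, A: 2
SI base units of capacitance: s⁴·A²/(kg·m²)

Answer: s⁴·A²/(kg·m²)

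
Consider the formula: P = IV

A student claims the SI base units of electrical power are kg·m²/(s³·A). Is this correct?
Units of each symbol in P = IV:
  I (current): A
  V (voltage, in volts): kg·m²/(s³·A)

Multiplying the contributions: [A] · [kg·m²/(s³·A)]
Adding exponents of each base unit: kg: 1, m: 2, s: -3
SI base units of electrical power: kg·m²/s³

The claimed units kg·m²/(s³·A) (exponents kg: 1, m: 2, s: -3, A: -1) do not match the derived units kg·m²/s³ (exponents kg: 1, m: 2, s: -3), so the claim is incorrect.

Answer: No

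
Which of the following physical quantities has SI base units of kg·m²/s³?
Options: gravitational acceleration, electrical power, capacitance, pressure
Checking the SI base units of each option:
  gravitational acceleration (g = GM/r²): m/s²  ✗
  electrical power (P = IV): kg·m²/s³  ✓ matches
  capacitance (C = Q/V): s⁴·A²/(kg·m²)  ✗
  pressure (P = F/A): kg/(m·s²)  ✗

Only electrical power has units kg·m²/s³.

Answer: electrical power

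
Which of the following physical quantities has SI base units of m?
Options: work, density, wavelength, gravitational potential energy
Checking the SI base units of each option:
  work (W = Fd): kg·m²/s²  ✗
  density (ρ = m/V): kg/m³  ✗
  wavelength (λ = v/f): m  ✓ matches
  gravitational potential energy (U = -GMm/r): kg·m²/s²  ✗

Only wavelength has units m.

Answer: wavelength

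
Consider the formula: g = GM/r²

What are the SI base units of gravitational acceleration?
Units of each symbol in g = GM/r²:
  G (gravitational constant): m³/(kg·s²)
  M (mass): kg
  r (distance): m  → to the power 2 in the denominator, contributes 1/m²

Multiplying the contributions: [m³/(kg·s²)] · [kg] · [1/m²]
Adding exponents of each base unit: m: 1, s: -2
SI base units of gravitational acceleration: m/s²

Answer: m/s²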